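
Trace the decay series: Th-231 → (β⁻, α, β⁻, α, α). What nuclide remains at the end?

Rn-219

Start: (A, Z) = (231, 90).
After β⁻: (231, 91).
After α: (227, 89).
After β⁻: (227, 90).
After α: (223, 88).
After α: (219, 86).
Z = 86 is radon.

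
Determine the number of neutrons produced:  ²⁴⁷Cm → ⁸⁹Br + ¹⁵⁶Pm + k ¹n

Conserve mass number: 247 = 89 + 156 + k, so k = 247 − 245 = 2.
Check atomic number: 96 = 35 + 61 + 0 = 96. ✓

2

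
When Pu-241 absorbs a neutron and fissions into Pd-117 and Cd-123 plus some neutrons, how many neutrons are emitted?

Conserve mass number: 242 = 117 + 123 + k, so k = 242 − 240 = 2.
Check atomic number: 94 = 46 + 48 + 0 = 94. ✓

2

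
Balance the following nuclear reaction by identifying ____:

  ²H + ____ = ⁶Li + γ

Conserve mass number: 2 + A = 6 + 0, so A = 4.
Conserve atomic number: 1 + Z = 3 + 0, so Z = 2.
A = 4 and Z = 2 is ⁴He — an alpha particle.

alpha particle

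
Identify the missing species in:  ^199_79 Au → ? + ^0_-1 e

Hg-199

Conserve mass number: 199 = A + 0, so A = 199.
Conserve atomic number: 79 = Z − 1, so Z = 80.
Z = 80 is mercury, so the species is ^199_80 Hg.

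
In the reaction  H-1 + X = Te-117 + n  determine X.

Conserve mass number: 1 + A = 117 + 1, so A = 117.
Conserve atomic number: 1 + Z = 52 + 0, so Z = 51.
Z = 51 is antimony, so the species is Sb-117.

Sb-117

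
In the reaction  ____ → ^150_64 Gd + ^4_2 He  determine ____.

Conserve mass number: A = 150 + 4, so A = 154.
Conserve atomic number: Z = 64 + 2, so Z = 66.
Z = 66 is dysprosium, so the species is ^154_66 Dy.

Dy-154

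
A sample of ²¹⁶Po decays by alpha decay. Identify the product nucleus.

Alpha decay: mass number changes by -4, atomic number by -2.
A: 216 − 4 = 212; Z: 84 − 2 = 82.
Z = 82 is lead, so the daughter is ²¹²Pb.

Pb-212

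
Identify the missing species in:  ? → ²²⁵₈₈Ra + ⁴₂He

Th-229

Conserve mass number: A = 225 + 4, so A = 229.
Conserve atomic number: Z = 88 + 2, so Z = 90.
Z = 90 is thorium, so the species is ²²⁹₉₀Th.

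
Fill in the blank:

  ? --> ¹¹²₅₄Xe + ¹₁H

Cs-113

Conserve mass number: A = 112 + 1, so A = 113.
Conserve atomic number: Z = 54 + 1, so Z = 55.
Z = 55 is caesium, so the species is ¹¹³₅₅Cs.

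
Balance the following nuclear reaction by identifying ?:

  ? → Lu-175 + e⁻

Yb-175

Conserve mass number: A = 175 + 0, so A = 175.
Conserve atomic number: Z = 71 − 1, so Z = 70.
Z = 70 is ytterbium, so the species is Yb-175.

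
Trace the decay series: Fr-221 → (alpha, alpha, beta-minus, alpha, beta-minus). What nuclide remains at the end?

Bi-209

Start: (A, Z) = (221, 87).
After α: (217, 85).
After α: (213, 83).
After β⁻: (213, 84).
After α: (209, 82).
After β⁻: (209, 83).
Z = 83 is bismuth.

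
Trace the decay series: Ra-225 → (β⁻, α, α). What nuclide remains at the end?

Start: (A, Z) = (225, 88).
After β⁻: (225, 89).
After α: (221, 87).
After α: (217, 85).
Z = 85 is astatine.

At-217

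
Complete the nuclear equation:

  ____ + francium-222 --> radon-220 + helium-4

deuteron

Conserve mass number: A + 222 = 220 + 4, so A = 2.
Conserve atomic number: Z + 87 = 86 + 2, so Z = 1.
A = 2 and Z = 1 is hydrogen-2 — a deuteron.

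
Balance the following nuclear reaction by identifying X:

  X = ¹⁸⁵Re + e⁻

W-185

Conserve mass number: A = 185 + 0, so A = 185.
Conserve atomic number: Z = 75 − 1, so Z = 74.
Z = 74 is tungsten, so the species is ¹⁸⁵W.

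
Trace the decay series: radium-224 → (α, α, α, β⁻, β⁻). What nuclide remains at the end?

Po-212

Start: (A, Z) = (224, 88).
After α: (220, 86).
After α: (216, 84).
After α: (212, 82).
After β⁻: (212, 83).
After β⁻: (212, 84).
Z = 84 is polonium.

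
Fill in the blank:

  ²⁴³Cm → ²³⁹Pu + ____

alpha particle

Conserve mass number: 243 = 239 + A, so A = 4.
Conserve atomic number: 96 = 94 + Z, so Z = 2.
A = 4 and Z = 2 is ⁴He — an alpha particle.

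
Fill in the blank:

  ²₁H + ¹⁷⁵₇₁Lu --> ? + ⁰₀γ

Conserve mass number: 2 + 175 = A + 0, so A = 177.
Conserve atomic number: 1 + 71 = Z + 0, so Z = 72.
Z = 72 is hafnium, so the species is ¹⁷⁷₇₂Hf.

Hf-177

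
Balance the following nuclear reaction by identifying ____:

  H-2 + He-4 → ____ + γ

Li-6

Conserve mass number: 2 + 4 = A + 0, so A = 6.
Conserve atomic number: 1 + 2 = Z + 0, so Z = 3.
Z = 3 is lithium, so the species is Li-6.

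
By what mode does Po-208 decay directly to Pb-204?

ΔA = 204 − 208 = -4; ΔZ = 82 − 84 = -2.
A drops by 4 and Z drops by 2 — the signature of alpha emission.

alpha decay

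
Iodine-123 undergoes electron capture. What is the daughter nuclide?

Te-123

Electron capture: mass number changes by +0, atomic number by -1.
A: 123 = 123; Z: 53 − 1 = 52.
Z = 52 is tellurium, so the daughter is tellurium-123.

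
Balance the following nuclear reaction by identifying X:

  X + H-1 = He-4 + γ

triton

Conserve mass number: A + 1 = 4 + 0, so A = 3.
Conserve atomic number: Z + 1 = 2 + 0, so Z = 1.
A = 3 and Z = 1 is H-3 — a triton.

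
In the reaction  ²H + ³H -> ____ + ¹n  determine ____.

Conserve mass number: 2 + 3 = A + 1, so A = 4.
Conserve atomic number: 1 + 1 = Z + 0, so Z = 2.
A = 4 and Z = 2 is ⁴He — an alpha particle.

He-4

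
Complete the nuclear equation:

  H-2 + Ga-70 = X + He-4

Zn-68

Conserve mass number: 2 + 70 = A + 4, so A = 68.
Conserve atomic number: 1 + 31 = Z + 2, so Z = 30.
Z = 30 is zinc, so the species is Zn-68.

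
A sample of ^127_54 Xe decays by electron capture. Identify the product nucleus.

I-127

Electron capture: mass number changes by +0, atomic number by -1.
A: 127 = 127; Z: 54 − 1 = 53.
Z = 53 is iodine, so the daughter is ^127_53 I.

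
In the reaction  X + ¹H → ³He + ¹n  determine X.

Conserve mass number: A + 1 = 3 + 1, so A = 3.
Conserve atomic number: Z + 1 = 2 + 0, so Z = 1.
A = 3 and Z = 1 is ³H — a triton.

triton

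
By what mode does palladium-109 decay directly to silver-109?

ΔA = 109 − 109 = 0; ΔZ = 47 − 46 = +1.
A is unchanged and Z rises by 1 — a neutron has become a proton (β⁻ decay).

beta-minus decay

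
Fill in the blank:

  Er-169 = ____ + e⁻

Tm-169

Conserve mass number: 169 = A + 0, so A = 169.
Conserve atomic number: 68 = Z − 1, so Z = 69.
Z = 69 is thulium, so the species is Tm-169.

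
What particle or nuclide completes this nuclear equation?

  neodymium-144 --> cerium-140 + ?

alpha particle

Conserve mass number: 144 = 140 + A, so A = 4.
Conserve atomic number: 60 = 58 + Z, so Z = 2.
A = 4 and Z = 2 is helium-4 — an alpha particle.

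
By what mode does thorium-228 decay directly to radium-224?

alpha decay

ΔA = 224 − 228 = -4; ΔZ = 88 − 90 = -2.
A drops by 4 and Z drops by 2 — the signature of alpha emission.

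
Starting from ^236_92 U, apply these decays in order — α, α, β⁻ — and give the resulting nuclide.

Start: (A, Z) = (236, 92).
After α: (232, 90).
After α: (228, 88).
After β⁻: (228, 89).
Z = 89 is actinium.

Ac-228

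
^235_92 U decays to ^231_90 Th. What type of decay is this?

alpha decay

ΔA = 231 − 235 = -4; ΔZ = 90 − 92 = -2.
A drops by 4 and Z drops by 2 — the signature of alpha emission.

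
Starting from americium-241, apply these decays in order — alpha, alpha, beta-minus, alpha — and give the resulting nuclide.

Th-229

Start: (A, Z) = (241, 95).
After α: (237, 93).
After α: (233, 91).
After β⁻: (233, 92).
After α: (229, 90).
Z = 90 is thorium.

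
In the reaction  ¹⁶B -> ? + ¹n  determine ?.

Conserve mass number: 16 = A + 1, so A = 15.
Conserve atomic number: 5 = Z + 0, so Z = 5.
Z = 5 is boron, so the species is ¹⁵B.

B-15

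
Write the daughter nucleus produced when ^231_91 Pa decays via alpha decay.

Alpha decay: mass number changes by -4, atomic number by -2.
A: 231 − 4 = 227; Z: 91 − 2 = 89.
Z = 89 is actinium, so the daughter is ^227_89 Ac.

Ac-227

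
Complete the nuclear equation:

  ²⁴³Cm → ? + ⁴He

Conserve mass number: 243 = A + 4, so A = 239.
Conserve atomic number: 96 = Z + 2, so Z = 94.
Z = 94 is plutonium, so the species is ²³⁹Pu.

Pu-239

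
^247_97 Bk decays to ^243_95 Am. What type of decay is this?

ΔA = 243 − 247 = -4; ΔZ = 95 − 97 = -2.
A drops by 4 and Z drops by 2 — the signature of alpha emission.

alpha decay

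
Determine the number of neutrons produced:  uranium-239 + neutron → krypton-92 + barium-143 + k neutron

Conserve mass number: 240 = 92 + 143 + k, so k = 240 − 235 = 5.
Check atomic number: 92 = 36 + 56 + 0 = 92. ✓

5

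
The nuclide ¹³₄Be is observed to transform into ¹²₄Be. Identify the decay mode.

neutron emission

ΔA = 12 − 13 = -1; ΔZ = 4 − 4 = +0.
A drops by 1 with Z unchanged — a neutron was emitted.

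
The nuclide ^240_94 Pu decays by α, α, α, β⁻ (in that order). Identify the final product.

Start: (A, Z) = (240, 94).
After α: (236, 92).
After α: (232, 90).
After α: (228, 88).
After β⁻: (228, 89).
Z = 89 is actinium.

Ac-228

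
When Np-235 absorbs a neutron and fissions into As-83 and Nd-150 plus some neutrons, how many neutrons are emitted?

3

Conserve mass number: 236 = 83 + 150 + k, so k = 236 − 233 = 3.
Check atomic number: 93 = 33 + 60 + 0 = 93. ✓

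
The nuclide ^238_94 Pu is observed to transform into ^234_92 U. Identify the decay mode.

alpha decay

ΔA = 234 − 238 = -4; ΔZ = 92 − 94 = -2.
A drops by 4 and Z drops by 2 — the signature of alpha emission.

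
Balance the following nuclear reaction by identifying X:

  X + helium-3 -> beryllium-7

alpha particle

Conserve mass number: A + 3 = 7, so A = 4.
Conserve atomic number: Z + 2 = 4, so Z = 2.
A = 4 and Z = 2 is helium-4 — an alpha particle.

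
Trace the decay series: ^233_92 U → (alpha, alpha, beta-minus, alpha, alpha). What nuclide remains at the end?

At-217

Start: (A, Z) = (233, 92).
After α: (229, 90).
After α: (225, 88).
After β⁻: (225, 89).
After α: (221, 87).
After α: (217, 85).
Z = 85 is astatine.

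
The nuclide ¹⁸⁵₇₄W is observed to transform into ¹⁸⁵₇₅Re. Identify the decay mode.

beta-minus decay

ΔA = 185 − 185 = 0; ΔZ = 75 − 74 = +1.
A is unchanged and Z rises by 1 — a neutron has become a proton (β⁻ decay).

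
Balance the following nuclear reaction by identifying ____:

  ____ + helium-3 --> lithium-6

Conserve mass number: A + 3 = 6, so A = 3.
Conserve atomic number: Z + 2 = 3, so Z = 1.
A = 3 and Z = 1 is hydrogen-3 — a triton.

triton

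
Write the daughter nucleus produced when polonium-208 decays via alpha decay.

Pb-204

Alpha decay: mass number changes by -4, atomic number by -2.
A: 208 − 4 = 204; Z: 84 − 2 = 82.
Z = 82 is lead, so the daughter is lead-204.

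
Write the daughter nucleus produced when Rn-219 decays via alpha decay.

Alpha decay: mass number changes by -4, atomic number by -2.
A: 219 − 4 = 215; Z: 86 − 2 = 84.
Z = 84 is polonium, so the daughter is Po-215.

Po-215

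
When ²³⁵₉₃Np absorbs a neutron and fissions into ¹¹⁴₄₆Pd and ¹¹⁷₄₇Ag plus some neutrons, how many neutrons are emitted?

5

Conserve mass number: 236 = 114 + 117 + k, so k = 236 − 231 = 5.
Check atomic number: 93 = 46 + 47 + 0 = 93. ✓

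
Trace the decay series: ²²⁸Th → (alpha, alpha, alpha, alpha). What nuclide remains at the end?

Pb-212

Start: (A, Z) = (228, 90).
After α: (224, 88).
After α: (220, 86).
After α: (216, 84).
After α: (212, 82).
Z = 82 is lead.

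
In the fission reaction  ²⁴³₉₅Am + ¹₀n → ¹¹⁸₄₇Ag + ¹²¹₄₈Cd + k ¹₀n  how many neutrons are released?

5

Conserve mass number: 244 = 118 + 121 + k, so k = 244 − 239 = 5.
Check atomic number: 95 = 47 + 48 + 0 = 95. ✓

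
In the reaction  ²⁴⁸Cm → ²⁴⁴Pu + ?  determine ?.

Conserve mass number: 248 = 244 + A, so A = 4.
Conserve atomic number: 96 = 94 + Z, so Z = 2.
A = 4 and Z = 2 is ⁴He — an alpha particle.

alpha particle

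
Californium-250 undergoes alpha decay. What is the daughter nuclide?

Cm-246

Alpha decay: mass number changes by -4, atomic number by -2.
A: 250 − 4 = 246; Z: 98 − 2 = 96.
Z = 96 is curium, so the daughter is curium-246.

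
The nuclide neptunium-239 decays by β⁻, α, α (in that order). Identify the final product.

Start: (A, Z) = (239, 93).
After β⁻: (239, 94).
After α: (235, 92).
After α: (231, 90).
Z = 90 is thorium.

Th-231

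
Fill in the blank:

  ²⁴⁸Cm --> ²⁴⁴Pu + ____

Conserve mass number: 248 = 244 + A, so A = 4.
Conserve atomic number: 96 = 94 + Z, so Z = 2.
A = 4 and Z = 2 is ⁴He — an alpha particle.

alpha particle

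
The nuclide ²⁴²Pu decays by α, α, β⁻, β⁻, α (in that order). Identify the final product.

Th-230

Start: (A, Z) = (242, 94).
After α: (238, 92).
After α: (234, 90).
After β⁻: (234, 91).
After β⁻: (234, 92).
After α: (230, 90).
Z = 90 is thorium.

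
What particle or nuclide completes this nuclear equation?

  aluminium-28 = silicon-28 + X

beta-minus particle

Conserve mass number: 28 = 28 + A, so A = 0.
Conserve atomic number: 13 = 14 + Z, so Z = -1.
A = 0 and Z = -1 is e⁻ — a beta-minus particle.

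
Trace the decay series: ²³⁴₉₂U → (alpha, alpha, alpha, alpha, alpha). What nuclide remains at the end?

Start: (A, Z) = (234, 92).
After α: (230, 90).
After α: (226, 88).
After α: (222, 86).
After α: (218, 84).
After α: (214, 82).
Z = 82 is lead.

Pb-214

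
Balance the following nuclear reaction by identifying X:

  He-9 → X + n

Conserve mass number: 9 = A + 1, so A = 8.
Conserve atomic number: 2 = Z + 0, so Z = 2.
Z = 2 is helium, so the species is He-8.

He-8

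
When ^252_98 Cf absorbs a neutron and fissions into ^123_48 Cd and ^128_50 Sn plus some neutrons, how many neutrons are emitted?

Conserve mass number: 253 = 123 + 128 + k, so k = 253 − 251 = 2.
Check atomic number: 98 = 48 + 50 + 0 = 98. ✓

2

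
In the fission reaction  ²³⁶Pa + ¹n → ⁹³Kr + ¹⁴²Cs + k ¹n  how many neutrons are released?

Conserve mass number: 237 = 93 + 142 + k, so k = 237 − 235 = 2.
Check atomic number: 91 = 36 + 55 + 0 = 91. ✓

2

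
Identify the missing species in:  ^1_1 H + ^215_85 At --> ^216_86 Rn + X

gamma ray

Conserve mass number: 1 + 215 = 216 + A, so A = 0.
Conserve atomic number: 1 + 85 = 86 + Z, so Z = 0.
A = 0 and Z = 0 is ^0_0 γ — a gamma ray.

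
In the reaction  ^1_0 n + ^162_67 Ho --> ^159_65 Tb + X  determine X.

Conserve mass number: 1 + 162 = 159 + A, so A = 4.
Conserve atomic number: 0 + 67 = 65 + Z, so Z = 2.
A = 4 and Z = 2 is ^4_2 He — an alpha particle.

alpha particle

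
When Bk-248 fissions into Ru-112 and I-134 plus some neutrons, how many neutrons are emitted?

2

Conserve mass number: 248 = 112 + 134 + k, so k = 248 − 246 = 2.
Check atomic number: 97 = 44 + 53 + 0 = 97. ✓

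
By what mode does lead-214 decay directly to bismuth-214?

ΔA = 214 − 214 = 0; ΔZ = 83 − 82 = +1.
A is unchanged and Z rises by 1 — a neutron has become a proton (β⁻ decay).

beta-minus decay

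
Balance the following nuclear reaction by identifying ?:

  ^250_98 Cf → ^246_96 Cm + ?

alpha particle

Conserve mass number: 250 = 246 + A, so A = 4.
Conserve atomic number: 98 = 96 + Z, so Z = 2.
A = 4 and Z = 2 is ^4_2 He — an alpha particle.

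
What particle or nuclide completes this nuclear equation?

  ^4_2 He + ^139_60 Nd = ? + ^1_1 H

Conserve mass number: 4 + 139 = A + 1, so A = 142.
Conserve atomic number: 2 + 60 = Z + 1, so Z = 61.
Z = 61 is promethium, so the species is ^142_61 Pm.

Pm-142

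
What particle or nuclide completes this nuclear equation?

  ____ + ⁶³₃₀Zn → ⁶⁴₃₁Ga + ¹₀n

deuteron

Conserve mass number: A + 63 = 64 + 1, so A = 2.
Conserve atomic number: Z + 30 = 31 + 0, so Z = 1.
A = 2 and Z = 1 is ²₁H — a deuteron.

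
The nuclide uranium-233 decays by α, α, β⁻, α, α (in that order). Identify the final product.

At-217

Start: (A, Z) = (233, 92).
After α: (229, 90).
After α: (225, 88).
After β⁻: (225, 89).
After α: (221, 87).
After α: (217, 85).
Z = 85 is astatine.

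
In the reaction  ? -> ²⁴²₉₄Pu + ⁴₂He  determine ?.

Cm-246

Conserve mass number: A = 242 + 4, so A = 246.
Conserve atomic number: Z = 94 + 2, so Z = 96.
Z = 96 is curium, so the species is ²⁴⁶₉₆Cm.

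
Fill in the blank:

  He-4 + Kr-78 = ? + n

Sr-81

Conserve mass number: 4 + 78 = A + 1, so A = 81.
Conserve atomic number: 2 + 36 = Z + 0, so Z = 38.
Z = 38 is strontium, so the species is Sr-81.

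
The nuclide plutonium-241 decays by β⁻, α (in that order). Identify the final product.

Np-237

Start: (A, Z) = (241, 94).
After β⁻: (241, 95).
After α: (237, 93).
Z = 93 is neptunium.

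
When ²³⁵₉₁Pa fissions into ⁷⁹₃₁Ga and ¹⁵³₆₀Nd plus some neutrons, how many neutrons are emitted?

3

Conserve mass number: 235 = 79 + 153 + k, so k = 235 − 232 = 3.
Check atomic number: 91 = 31 + 60 + 0 = 91. ✓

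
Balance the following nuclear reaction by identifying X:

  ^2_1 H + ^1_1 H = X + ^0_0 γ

He-3

Conserve mass number: 2 + 1 = A + 0, so A = 3.
Conserve atomic number: 1 + 1 = Z + 0, so Z = 2.
Z = 2 is helium, so the species is ^3_2 He.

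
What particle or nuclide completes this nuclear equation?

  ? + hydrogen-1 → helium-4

triton

Conserve mass number: A + 1 = 4, so A = 3.
Conserve atomic number: Z + 1 = 2, so Z = 1.
A = 3 and Z = 1 is hydrogen-3 — a triton.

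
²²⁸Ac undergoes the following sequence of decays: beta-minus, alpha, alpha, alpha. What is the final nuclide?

Po-216

Start: (A, Z) = (228, 89).
After β⁻: (228, 90).
After α: (224, 88).
After α: (220, 86).
After α: (216, 84).
Z = 84 is polonium.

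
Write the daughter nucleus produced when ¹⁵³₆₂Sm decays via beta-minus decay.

Eu-153

Beta-minus decay: mass number changes by +0, atomic number by +1.
A: 153 = 153; Z: 62 + 1 = 63.
Z = 63 is europium, so the daughter is ¹⁵³₆₃Eu.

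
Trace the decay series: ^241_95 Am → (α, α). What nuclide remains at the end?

Start: (A, Z) = (241, 95).
After α: (237, 93).
After α: (233, 91).
Z = 91 is protactinium.

Pa-233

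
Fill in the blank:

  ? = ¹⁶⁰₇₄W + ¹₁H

Re-161

Conserve mass number: A = 160 + 1, so A = 161.
Conserve atomic number: Z = 74 + 1, so Z = 75.
Z = 75 is rhenium, so the species is ¹⁶¹₇₅Re.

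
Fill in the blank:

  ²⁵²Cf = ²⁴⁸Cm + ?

Conserve mass number: 252 = 248 + A, so A = 4.
Conserve atomic number: 98 = 96 + Z, so Z = 2.
A = 4 and Z = 2 is ⁴He — an alpha particle.

alpha particle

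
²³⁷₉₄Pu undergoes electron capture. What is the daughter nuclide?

Electron capture: mass number changes by +0, atomic number by -1.
A: 237 = 237; Z: 94 − 1 = 93.
Z = 93 is neptunium, so the daughter is ²³⁷₉₃Np.

Np-237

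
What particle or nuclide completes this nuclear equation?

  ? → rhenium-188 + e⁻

W-188

Conserve mass number: A = 188 + 0, so A = 188.
Conserve atomic number: Z = 75 − 1, so Z = 74.
Z = 74 is tungsten, so the species is tungsten-188.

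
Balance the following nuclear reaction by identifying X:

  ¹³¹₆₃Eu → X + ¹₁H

Conserve mass number: 131 = A + 1, so A = 130.
Conserve atomic number: 63 = Z + 1, so Z = 62.
Z = 62 is samarium, so the species is ¹³⁰₆₂Sm.

Sm-130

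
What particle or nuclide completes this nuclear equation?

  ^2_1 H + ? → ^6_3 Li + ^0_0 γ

alpha particle

Conserve mass number: 2 + A = 6 + 0, so A = 4.
Conserve atomic number: 1 + Z = 3 + 0, so Z = 2.
A = 4 and Z = 2 is ^4_2 He — an alpha particle.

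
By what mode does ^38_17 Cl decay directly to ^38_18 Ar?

beta-minus decay

ΔA = 38 − 38 = 0; ΔZ = 18 − 17 = +1.
A is unchanged and Z rises by 1 — a neutron has become a proton (β⁻ decay).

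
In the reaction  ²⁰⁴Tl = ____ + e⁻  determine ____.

Conserve mass number: 204 = A + 0, so A = 204.
Conserve atomic number: 81 = Z − 1, so Z = 82.
Z = 82 is lead, so the species is ²⁰⁴Pb.

Pb-204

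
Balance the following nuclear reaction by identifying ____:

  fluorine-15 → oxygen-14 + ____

Conserve mass number: 15 = 14 + A, so A = 1.
Conserve atomic number: 9 = 8 + Z, so Z = 1.
A = 1 and Z = 1 is hydrogen-1 — a proton.

proton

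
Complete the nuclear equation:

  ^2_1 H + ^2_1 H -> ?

Conserve mass number: 2 + 2 = A, so A = 4.
Conserve atomic number: 1 + 1 = Z, so Z = 2.
A = 4 and Z = 2 is ^4_2 He — an alpha particle.

He-4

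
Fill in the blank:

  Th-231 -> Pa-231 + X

beta-minus particle

Conserve mass number: 231 = 231 + A, so A = 0.
Conserve atomic number: 90 = 91 + Z, so Z = -1.
A = 0 and Z = -1 is e⁻ — a beta-minus particle.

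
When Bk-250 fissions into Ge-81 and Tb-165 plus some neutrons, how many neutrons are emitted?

4

Conserve mass number: 250 = 81 + 165 + k, so k = 250 − 246 = 4.
Check atomic number: 97 = 32 + 65 + 0 = 97. ✓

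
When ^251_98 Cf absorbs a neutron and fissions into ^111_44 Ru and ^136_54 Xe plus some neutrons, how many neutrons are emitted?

Conserve mass number: 252 = 111 + 136 + k, so k = 252 − 247 = 5.
Check atomic number: 98 = 44 + 54 + 0 = 98. ✓

5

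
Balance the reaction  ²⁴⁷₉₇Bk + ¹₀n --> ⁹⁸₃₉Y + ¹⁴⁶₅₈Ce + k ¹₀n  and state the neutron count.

4

Conserve mass number: 248 = 98 + 146 + k, so k = 248 − 244 = 4.
Check atomic number: 97 = 39 + 58 + 0 = 97. ✓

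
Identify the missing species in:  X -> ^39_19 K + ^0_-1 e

Conserve mass number: A = 39 + 0, so A = 39.
Conserve atomic number: Z = 19 − 1, so Z = 18.
Z = 18 is argon, so the species is ^39_18 Ar.

Ar-39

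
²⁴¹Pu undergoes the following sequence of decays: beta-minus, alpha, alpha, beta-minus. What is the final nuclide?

Start: (A, Z) = (241, 94).
After β⁻: (241, 95).
After α: (237, 93).
After α: (233, 91).
After β⁻: (233, 92).
Z = 92 is uranium.

U-233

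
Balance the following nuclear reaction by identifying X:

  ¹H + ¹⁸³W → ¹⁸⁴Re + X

gamma ray

Conserve mass number: 1 + 183 = 184 + A, so A = 0.
Conserve atomic number: 1 + 74 = 75 + Z, so Z = 0.
A = 0 and Z = 0 is γ — a gamma ray.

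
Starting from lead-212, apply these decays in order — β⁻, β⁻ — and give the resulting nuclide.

Start: (A, Z) = (212, 82).
After β⁻: (212, 83).
After β⁻: (212, 84).
Z = 84 is polonium.

Po-212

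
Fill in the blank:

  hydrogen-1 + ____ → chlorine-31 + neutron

Conserve mass number: 1 + A = 31 + 1, so A = 31.
Conserve atomic number: 1 + Z = 17 + 0, so Z = 16.
Z = 16 is sulfur, so the species is sulfur-31.

S-31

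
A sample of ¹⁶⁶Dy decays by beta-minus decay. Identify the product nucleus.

Beta-minus decay: mass number changes by +0, atomic number by +1.
A: 166 = 166; Z: 66 + 1 = 67.
Z = 67 is holmium, so the daughter is ¹⁶⁶Ho.

Ho-166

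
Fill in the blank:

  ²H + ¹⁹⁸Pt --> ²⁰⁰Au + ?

Conserve mass number: 2 + 198 = 200 + A, so A = 0.
Conserve atomic number: 1 + 78 = 79 + Z, so Z = 0.
A = 0 and Z = 0 is γ — a gamma ray.

gamma ray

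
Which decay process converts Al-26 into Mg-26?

beta-plus decay or electron capture

ΔA = 26 − 26 = 0; ΔZ = 12 − 13 = -1.
A is unchanged and Z drops by 1 — a proton has become a neutron (β⁺ emission or electron capture).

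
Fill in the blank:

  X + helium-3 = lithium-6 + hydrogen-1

alpha particle

Conserve mass number: A + 3 = 6 + 1, so A = 4.
Conserve atomic number: Z + 2 = 3 + 1, so Z = 2.
A = 4 and Z = 2 is helium-4 — an alpha particle.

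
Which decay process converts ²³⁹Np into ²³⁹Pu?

beta-minus decay

ΔA = 239 − 239 = 0; ΔZ = 94 − 93 = +1.
A is unchanged and Z rises by 1 — a neutron has become a proton (β⁻ decay).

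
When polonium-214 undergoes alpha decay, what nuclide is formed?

Alpha decay: mass number changes by -4, atomic number by -2.
A: 214 − 4 = 210; Z: 84 − 2 = 82.
Z = 82 is lead, so the daughter is lead-210.

Pb-210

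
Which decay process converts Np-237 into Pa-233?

ΔA = 233 − 237 = -4; ΔZ = 91 − 93 = -2.
A drops by 4 and Z drops by 2 — the signature of alpha emission.

alpha decay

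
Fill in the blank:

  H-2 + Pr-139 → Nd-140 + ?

Conserve mass number: 2 + 139 = 140 + A, so A = 1.
Conserve atomic number: 1 + 59 = 60 + Z, so Z = 0.
A = 1 and Z = 0 is n — a neutron.

neutron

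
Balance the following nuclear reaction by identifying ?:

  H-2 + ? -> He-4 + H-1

He-3

Conserve mass number: 2 + A = 4 + 1, so A = 3.
Conserve atomic number: 1 + Z = 2 + 1, so Z = 2.
Z = 2 is helium, so the species is He-3.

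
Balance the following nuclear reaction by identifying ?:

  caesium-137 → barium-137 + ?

Conserve mass number: 137 = 137 + A, so A = 0.
Conserve atomic number: 55 = 56 + Z, so Z = -1.
A = 0 and Z = -1 is e⁻ — a beta-minus particle.

beta-minus particle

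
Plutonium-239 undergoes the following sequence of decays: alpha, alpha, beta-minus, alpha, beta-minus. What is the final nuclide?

Th-227

Start: (A, Z) = (239, 94).
After α: (235, 92).
After α: (231, 90).
After β⁻: (231, 91).
After α: (227, 89).
After β⁻: (227, 90).
Z = 90 is thorium.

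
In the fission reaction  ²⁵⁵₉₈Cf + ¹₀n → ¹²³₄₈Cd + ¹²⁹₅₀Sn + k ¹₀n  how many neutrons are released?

4

Conserve mass number: 256 = 123 + 129 + k, so k = 256 − 252 = 4.
Check atomic number: 98 = 48 + 50 + 0 = 98. ✓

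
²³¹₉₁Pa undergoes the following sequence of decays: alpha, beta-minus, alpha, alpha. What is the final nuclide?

Start: (A, Z) = (231, 91).
After α: (227, 89).
After β⁻: (227, 90).
After α: (223, 88).
After α: (219, 86).
Z = 86 is radon.

Rn-219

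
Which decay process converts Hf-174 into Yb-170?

ΔA = 170 − 174 = -4; ΔZ = 70 − 72 = -2.
A drops by 4 and Z drops by 2 — the signature of alpha emission.

alpha decay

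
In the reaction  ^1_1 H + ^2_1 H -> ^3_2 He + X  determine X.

gamma ray

Conserve mass number: 1 + 2 = 3 + A, so A = 0.
Conserve atomic number: 1 + 1 = 2 + Z, so Z = 0.
A = 0 and Z = 0 is ^0_0 γ — a gamma ray.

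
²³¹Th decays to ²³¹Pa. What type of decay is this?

beta-minus decay

ΔA = 231 − 231 = 0; ΔZ = 91 − 90 = +1.
A is unchanged and Z rises by 1 — a neutron has become a proton (β⁻ decay).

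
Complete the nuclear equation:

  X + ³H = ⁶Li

Conserve mass number: A + 3 = 6, so A = 3.
Conserve atomic number: Z + 1 = 3, so Z = 2.
Z = 2 is helium, so the species is ³He.

He-3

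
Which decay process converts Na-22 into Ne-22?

beta-plus decay or electron capture

ΔA = 22 − 22 = 0; ΔZ = 10 − 11 = -1.
A is unchanged and Z drops by 1 — a proton has become a neutron (β⁺ emission or electron capture).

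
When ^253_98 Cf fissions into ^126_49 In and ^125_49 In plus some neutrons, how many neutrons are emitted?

Conserve mass number: 253 = 126 + 125 + k, so k = 253 − 251 = 2.
Check atomic number: 98 = 49 + 49 + 0 = 98. ✓

2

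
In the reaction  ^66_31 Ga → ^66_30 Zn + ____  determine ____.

Conserve mass number: 66 = 66 + A, so A = 0.
Conserve atomic number: 31 = 30 + Z, so Z = 1.
A = 0 and Z = 1 is ^0_1 e — a positron.

positron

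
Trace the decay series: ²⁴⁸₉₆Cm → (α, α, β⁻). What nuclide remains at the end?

Start: (A, Z) = (248, 96).
After α: (244, 94).
After α: (240, 92).
After β⁻: (240, 93).
Z = 93 is neptunium.

Np-240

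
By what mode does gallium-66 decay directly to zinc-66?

beta-plus decay or electron capture

ΔA = 66 − 66 = 0; ΔZ = 30 − 31 = -1.
A is unchanged and Z drops by 1 — a proton has become a neutron (β⁺ emission or electron capture).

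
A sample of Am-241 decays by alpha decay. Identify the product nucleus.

Np-237

Alpha decay: mass number changes by -4, atomic number by -2.
A: 241 − 4 = 237; Z: 95 − 2 = 93.
Z = 93 is neptunium, so the daughter is Np-237.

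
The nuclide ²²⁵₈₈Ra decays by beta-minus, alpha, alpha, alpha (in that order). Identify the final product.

Bi-213

Start: (A, Z) = (225, 88).
After β⁻: (225, 89).
After α: (221, 87).
After α: (217, 85).
After α: (213, 83).
Z = 83 is bismuth.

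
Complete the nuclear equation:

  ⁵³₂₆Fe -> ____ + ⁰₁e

Mn-53

Conserve mass number: 53 = A + 0, so A = 53.
Conserve atomic number: 26 = Z + 1, so Z = 25.
Z = 25 is manganese, so the species is ⁵³₂₅Mn.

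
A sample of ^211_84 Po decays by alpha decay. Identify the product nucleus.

Alpha decay: mass number changes by -4, atomic number by -2.
A: 211 − 4 = 207; Z: 84 − 2 = 82.
Z = 82 is lead, so the daughter is ^207_82 Pb.

Pb-207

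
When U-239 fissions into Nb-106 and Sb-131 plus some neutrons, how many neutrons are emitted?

Conserve mass number: 239 = 106 + 131 + k, so k = 239 − 237 = 2.
Check atomic number: 92 = 41 + 51 + 0 = 92. ✓

2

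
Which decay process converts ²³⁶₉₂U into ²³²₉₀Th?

alpha decay

ΔA = 232 − 236 = -4; ΔZ = 90 − 92 = -2.
A drops by 4 and Z drops by 2 — the signature of alpha emission.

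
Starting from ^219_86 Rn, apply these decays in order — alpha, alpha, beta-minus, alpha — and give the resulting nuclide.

Start: (A, Z) = (219, 86).
After α: (215, 84).
After α: (211, 82).
After β⁻: (211, 83).
After α: (207, 81).
Z = 81 is thallium.

Tl-207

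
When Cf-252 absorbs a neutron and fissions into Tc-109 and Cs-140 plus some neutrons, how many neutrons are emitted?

4

Conserve mass number: 253 = 109 + 140 + k, so k = 253 − 249 = 4.
Check atomic number: 98 = 43 + 55 + 0 = 98. ✓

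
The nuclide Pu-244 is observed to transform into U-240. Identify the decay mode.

ΔA = 240 − 244 = -4; ΔZ = 92 − 94 = -2.
A drops by 4 and Z drops by 2 — the signature of alpha emission.

alpha decay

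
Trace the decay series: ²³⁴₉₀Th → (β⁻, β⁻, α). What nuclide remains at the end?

Th-230

Start: (A, Z) = (234, 90).
After β⁻: (234, 91).
After β⁻: (234, 92).
After α: (230, 90).
Z = 90 is thorium.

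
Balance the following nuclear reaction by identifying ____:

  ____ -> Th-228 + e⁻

Conserve mass number: A = 228 + 0, so A = 228.
Conserve atomic number: Z = 90 − 1, so Z = 89.
Z = 89 is actinium, so the species is Ac-228.

Ac-228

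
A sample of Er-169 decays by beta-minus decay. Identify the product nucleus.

Tm-169

Beta-minus decay: mass number changes by +0, atomic number by +1.
A: 169 = 169; Z: 68 + 1 = 69.
Z = 69 is thulium, so the daughter is Tm-169.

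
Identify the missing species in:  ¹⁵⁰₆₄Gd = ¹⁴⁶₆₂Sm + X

alpha particle

Conserve mass number: 150 = 146 + A, so A = 4.
Conserve atomic number: 64 = 62 + Z, so Z = 2.
A = 4 and Z = 2 is ⁴₂He — an alpha particle.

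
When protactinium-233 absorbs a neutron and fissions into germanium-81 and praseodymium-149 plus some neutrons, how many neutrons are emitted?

Conserve mass number: 234 = 81 + 149 + k, so k = 234 − 230 = 4.
Check atomic number: 91 = 32 + 59 + 0 = 91. ✓

4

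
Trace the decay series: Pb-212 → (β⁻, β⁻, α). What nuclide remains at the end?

Pb-208

Start: (A, Z) = (212, 82).
After β⁻: (212, 83).
After β⁻: (212, 84).
After α: (208, 82).
Z = 82 is lead.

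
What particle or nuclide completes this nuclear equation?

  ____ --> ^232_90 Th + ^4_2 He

Conserve mass number: A = 232 + 4, so A = 236.
Conserve atomic number: Z = 90 + 2, so Z = 92.
Z = 92 is uranium, so the species is ^236_92 U.

U-236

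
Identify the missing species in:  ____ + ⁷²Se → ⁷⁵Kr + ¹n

Conserve mass number: A + 72 = 75 + 1, so A = 4.
Conserve atomic number: Z + 34 = 36 + 0, so Z = 2.
A = 4 and Z = 2 is ⁴He — an alpha particle.

alpha particle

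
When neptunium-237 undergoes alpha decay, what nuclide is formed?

Alpha decay: mass number changes by -4, atomic number by -2.
A: 237 − 4 = 233; Z: 93 − 2 = 91.
Z = 91 is protactinium, so the daughter is protactinium-233.

Pa-233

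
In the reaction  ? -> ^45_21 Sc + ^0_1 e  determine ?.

Ti-45

Conserve mass number: A = 45 + 0, so A = 45.
Conserve atomic number: Z = 21 + 1, so Z = 22.
Z = 22 is titanium, so the species is ^45_22 Ti.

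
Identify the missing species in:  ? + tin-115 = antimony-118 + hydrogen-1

Conserve mass number: A + 115 = 118 + 1, so A = 4.
Conserve atomic number: Z + 50 = 51 + 1, so Z = 2.
A = 4 and Z = 2 is helium-4 — an alpha particle.

alpha particle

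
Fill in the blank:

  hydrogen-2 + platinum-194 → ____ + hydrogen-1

Conserve mass number: 2 + 194 = A + 1, so A = 195.
Conserve atomic number: 1 + 78 = Z + 1, so Z = 78.
Z = 78 is platinum, so the species is platinum-195.

Pt-195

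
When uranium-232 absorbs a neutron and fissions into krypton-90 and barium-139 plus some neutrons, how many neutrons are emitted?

4

Conserve mass number: 233 = 90 + 139 + k, so k = 233 − 229 = 4.
Check atomic number: 92 = 36 + 56 + 0 = 92. ✓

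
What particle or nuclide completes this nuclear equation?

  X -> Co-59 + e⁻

Fe-59

Conserve mass number: A = 59 + 0, so A = 59.
Conserve atomic number: Z = 27 − 1, so Z = 26.
Z = 26 is iron, so the species is Fe-59.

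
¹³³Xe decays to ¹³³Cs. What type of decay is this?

beta-minus decay

ΔA = 133 − 133 = 0; ΔZ = 55 − 54 = +1.
A is unchanged and Z rises by 1 — a neutron has become a proton (β⁻ decay).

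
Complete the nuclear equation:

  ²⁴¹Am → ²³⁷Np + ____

alpha particle

Conserve mass number: 241 = 237 + A, so A = 4.
Conserve atomic number: 95 = 93 + Z, so Z = 2.
A = 4 and Z = 2 is ⁴He — an alpha particle.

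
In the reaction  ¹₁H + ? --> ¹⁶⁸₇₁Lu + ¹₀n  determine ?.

Conserve mass number: 1 + A = 168 + 1, so A = 168.
Conserve atomic number: 1 + Z = 71 + 0, so Z = 70.
Z = 70 is ytterbium, so the species is ¹⁶⁸₇₀Yb.

Yb-168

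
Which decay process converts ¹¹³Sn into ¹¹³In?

beta-plus decay or electron capture

ΔA = 113 − 113 = 0; ΔZ = 49 − 50 = -1.
A is unchanged and Z drops by 1 — a proton has become a neutron (β⁺ emission or electron capture).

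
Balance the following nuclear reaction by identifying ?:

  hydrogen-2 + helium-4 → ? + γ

Li-6

Conserve mass number: 2 + 4 = A + 0, so A = 6.
Conserve atomic number: 1 + 2 = Z + 0, so Z = 3.
Z = 3 is lithium, so the species is lithium-6.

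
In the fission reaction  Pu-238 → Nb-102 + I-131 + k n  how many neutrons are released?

5

Conserve mass number: 238 = 102 + 131 + k, so k = 238 − 233 = 5.
Check atomic number: 94 = 41 + 53 + 0 = 94. ✓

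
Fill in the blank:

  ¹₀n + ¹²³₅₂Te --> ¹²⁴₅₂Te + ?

gamma ray

Conserve mass number: 1 + 123 = 124 + A, so A = 0.
Conserve atomic number: 0 + 52 = 52 + Z, so Z = 0.
A = 0 and Z = 0 is ⁰₀γ — a gamma ray.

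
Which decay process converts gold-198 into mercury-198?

ΔA = 198 − 198 = 0; ΔZ = 80 − 79 = +1.
A is unchanged and Z rises by 1 — a neutron has become a proton (β⁻ decay).

beta-minus decay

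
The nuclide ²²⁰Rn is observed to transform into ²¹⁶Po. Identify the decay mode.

ΔA = 216 − 220 = -4; ΔZ = 84 − 86 = -2.
A drops by 4 and Z drops by 2 — the signature of alpha emission.

alpha decay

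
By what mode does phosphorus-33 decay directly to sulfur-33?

ΔA = 33 − 33 = 0; ΔZ = 16 − 15 = +1.
A is unchanged and Z rises by 1 — a neutron has become a proton (β⁻ decay).

beta-minus decay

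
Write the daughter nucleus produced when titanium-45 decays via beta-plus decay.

Beta-plus decay: mass number changes by +0, atomic number by -1.
A: 45 = 45; Z: 22 − 1 = 21.
Z = 21 is scandium, so the daughter is scandium-45.

Sc-45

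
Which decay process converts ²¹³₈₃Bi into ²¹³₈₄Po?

ΔA = 213 − 213 = 0; ΔZ = 84 − 83 = +1.
A is unchanged and Z rises by 1 — a neutron has become a proton (β⁻ decay).

beta-minus decay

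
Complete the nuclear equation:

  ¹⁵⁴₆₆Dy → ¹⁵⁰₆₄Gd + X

alpha particle

Conserve mass number: 154 = 150 + A, so A = 4.
Conserve atomic number: 66 = 64 + Z, so Z = 2.
A = 4 and Z = 2 is ⁴₂He — an alpha particle.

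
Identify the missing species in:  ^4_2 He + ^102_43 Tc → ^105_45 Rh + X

Conserve mass number: 4 + 102 = 105 + A, so A = 1.
Conserve atomic number: 2 + 43 = 45 + Z, so Z = 0.
A = 1 and Z = 0 is ^1_0 n — a neutron.

neutron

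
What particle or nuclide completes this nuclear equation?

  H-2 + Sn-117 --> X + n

Sb-118

Conserve mass number: 2 + 117 = A + 1, so A = 118.
Conserve atomic number: 1 + 50 = Z + 0, so Z = 51.
Z = 51 is antimony, so the species is Sb-118.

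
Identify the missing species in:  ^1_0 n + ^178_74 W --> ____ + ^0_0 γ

W-179

Conserve mass number: 1 + 178 = A + 0, so A = 179.
Conserve atomic number: 0 + 74 = Z + 0, so Z = 74.
Z = 74 is tungsten, so the species is ^179_74 W.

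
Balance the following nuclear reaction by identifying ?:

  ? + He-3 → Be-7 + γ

Conserve mass number: A + 3 = 7 + 0, so A = 4.
Conserve atomic number: Z + 2 = 4 + 0, so Z = 2.
A = 4 and Z = 2 is He-4 — an alpha particle.

alpha particle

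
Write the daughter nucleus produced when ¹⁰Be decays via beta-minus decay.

Beta-minus decay: mass number changes by +0, atomic number by +1.
A: 10 = 10; Z: 4 + 1 = 5.
Z = 5 is boron, so the daughter is ¹⁰B.

B-10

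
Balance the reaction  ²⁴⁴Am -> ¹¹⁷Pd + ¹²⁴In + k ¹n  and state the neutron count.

3

Conserve mass number: 244 = 117 + 124 + k, so k = 244 − 241 = 3.
Check atomic number: 95 = 46 + 49 + 0 = 95. ✓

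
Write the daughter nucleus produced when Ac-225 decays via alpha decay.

Alpha decay: mass number changes by -4, atomic number by -2.
A: 225 − 4 = 221; Z: 89 − 2 = 87.
Z = 87 is francium, so the daughter is Fr-221.

Fr-221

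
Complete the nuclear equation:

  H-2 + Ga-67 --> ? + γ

Conserve mass number: 2 + 67 = A + 0, so A = 69.
Conserve atomic number: 1 + 31 = Z + 0, so Z = 32.
Z = 32 is germanium, so the species is Ge-69.

Ge-69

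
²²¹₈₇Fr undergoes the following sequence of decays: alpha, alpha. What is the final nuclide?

Start: (A, Z) = (221, 87).
After α: (217, 85).
After α: (213, 83).
Z = 83 is bismuth.

Bi-213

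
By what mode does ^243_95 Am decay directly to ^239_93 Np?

ΔA = 239 − 243 = -4; ΔZ = 93 − 95 = -2.
A drops by 4 and Z drops by 2 — the signature of alpha emission.

alpha decay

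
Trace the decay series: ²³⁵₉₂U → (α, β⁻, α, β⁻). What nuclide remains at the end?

Start: (A, Z) = (235, 92).
After α: (231, 90).
After β⁻: (231, 91).
After α: (227, 89).
After β⁻: (227, 90).
Z = 90 is thorium.

Th-227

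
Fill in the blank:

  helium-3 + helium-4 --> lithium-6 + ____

Conserve mass number: 3 + 4 = 6 + A, so A = 1.
Conserve atomic number: 2 + 2 = 3 + Z, so Z = 1.
A = 1 and Z = 1 is hydrogen-1 — a proton.

proton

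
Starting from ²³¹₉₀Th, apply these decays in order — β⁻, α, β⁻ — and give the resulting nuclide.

Th-227

Start: (A, Z) = (231, 90).
After β⁻: (231, 91).
After α: (227, 89).
After β⁻: (227, 90).
Z = 90 is thorium.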